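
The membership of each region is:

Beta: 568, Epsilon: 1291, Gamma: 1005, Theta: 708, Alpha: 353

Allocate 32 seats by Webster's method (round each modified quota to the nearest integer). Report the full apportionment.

Standard divisor 3925/32 ≈ 122.656; standard quotas: Beta 4.631, Epsilon 10.525, Gamma 8.194, Theta 5.772, Alpha 2.878.
Rounding to the nearest integer gives 5, 11, 8, 6, 3 = 33 seats, so the divisor must be adjusted.
With modified divisor 125: modified quotas Beta 4.544, Epsilon 10.328, Gamma 8.040, Theta 5.664, Alpha 2.824.
Rounding to the nearest integer: Beta 5, Epsilon 10, Gamma 8, Theta 6, Alpha 3 (total 32).

Beta: 5, Epsilon: 10, Gamma: 8, Theta: 6, Alpha: 3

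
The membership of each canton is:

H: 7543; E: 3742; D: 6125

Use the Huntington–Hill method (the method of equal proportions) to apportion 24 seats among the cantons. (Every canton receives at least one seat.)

With divisor 721: modified quotas H 10.462, E 5.190, D 8.495.
Geometric-mean thresholds: H √(10·11)=10.488, E √(5·6)=5.477, D √(8·9)=8.485.
Each quota rounded against its threshold gives H 10, E 5, D 9 (total 24).

H=10, E=5, D=9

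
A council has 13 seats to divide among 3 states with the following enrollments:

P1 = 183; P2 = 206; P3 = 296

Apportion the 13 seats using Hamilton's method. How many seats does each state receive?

Standard divisor: 685 ÷ 13 ≈ 52.692.
Standard quotas: P1 3.473, P2 3.909, P3 5.618.
Lower quotas: P1 3, P2 3, P3 5 (sum 11, leaving 2 seats).
Remainders in descending order: P2 0.909, P3 0.618, P1 0.473.
The surplus seats go to P2, P3.

P1: 3; P2: 4; P3: 6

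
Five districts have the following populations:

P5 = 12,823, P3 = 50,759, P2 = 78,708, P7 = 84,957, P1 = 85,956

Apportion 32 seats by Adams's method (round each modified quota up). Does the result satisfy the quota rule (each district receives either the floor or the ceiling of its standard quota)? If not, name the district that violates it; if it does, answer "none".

Standard quotas: P5 1.310, P3 5.186, P2 8.042, P7 8.680, P1 8.782.
Adams allocation: P5 2, P3 5, P2 8, P7 8, P1 9.
Every allocation lies between the lower and upper quota.

none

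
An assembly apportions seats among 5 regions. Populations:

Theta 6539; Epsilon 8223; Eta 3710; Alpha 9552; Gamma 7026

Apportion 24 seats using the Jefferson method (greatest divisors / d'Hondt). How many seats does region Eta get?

2

Standard divisor 35050/24 ≈ 1460.417; standard quotas: Theta 4.477, Epsilon 5.631, Eta 2.540, Alpha 6.541, Gamma 4.811.
Rounding down gives 4, 5, 2, 6, 4 = 21 seats, so the divisor must be adjusted.
With modified divisor 1340: modified quotas Theta 4.880, Epsilon 6.137, Eta 2.769, Alpha 7.128, Gamma 5.243.
Rounding down: Theta 4, Epsilon 6, Eta 2, Alpha 7, Gamma 5 (total 24).
Eta receives 2.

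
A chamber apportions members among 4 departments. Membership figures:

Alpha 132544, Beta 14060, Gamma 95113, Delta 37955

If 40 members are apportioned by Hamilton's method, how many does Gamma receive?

14

Standard divisor: 279672 ÷ 40 ≈ 6991.8.
Standard quotas: Alpha 18.9571, Beta 2.0109, Gamma 13.6035, Delta 5.4285.
Lower quotas: Alpha 18, Beta 2, Gamma 13, Delta 5 (sum 38, leaving 2 seats).
Remainders in descending order: Alpha 0.9571, Gamma 0.6035, Delta 0.4285, Beta 0.0109.
The surplus seats go to Alpha, Gamma.
Gamma receives 14.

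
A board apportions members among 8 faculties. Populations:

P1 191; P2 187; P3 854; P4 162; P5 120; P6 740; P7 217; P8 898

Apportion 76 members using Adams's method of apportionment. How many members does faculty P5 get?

Standard divisor 3369/76 ≈ 44.329; standard quotas: P1 4.309, P2 4.218, P3 19.265, P4 3.654, P5 2.707, P6 16.693, P7 4.895, P8 20.258.
Rounding up gives 5, 5, 20, 4, 3, 17, 5, 21 = 80 seats, so the divisor must be adjusted.
With modified divisor 47: modified quotas P1 4.064, P2 3.979, P3 18.170, P4 3.447, P5 2.553, P6 15.745, P7 4.617, P8 19.106.
Rounding up: P1 5, P2 4, P3 19, P4 4, P5 3, P6 16, P7 5, P8 20 (total 76).
P5 receives 3.

3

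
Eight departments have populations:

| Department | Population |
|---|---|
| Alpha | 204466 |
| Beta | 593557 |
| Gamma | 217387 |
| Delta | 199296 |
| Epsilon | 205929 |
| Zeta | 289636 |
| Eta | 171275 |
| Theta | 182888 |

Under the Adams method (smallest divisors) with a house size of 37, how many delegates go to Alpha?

4

Standard divisor 2064434/37 ≈ 55795.514; standard quotas: Alpha 3.665, Beta 10.638, Gamma 3.896, Delta 3.572, Epsilon 3.691, Zeta 5.191, Eta 3.070, Theta 3.278.
Rounding up gives 4, 11, 4, 4, 4, 6, 4, 4 = 41 seats, so the divisor must be adjusted.
With modified divisor 63500: modified quotas Alpha 3.220, Beta 9.347, Gamma 3.423, Delta 3.139, Epsilon 3.243, Zeta 4.561, Eta 2.697, Theta 2.880.
Rounding up: Alpha 4, Beta 10, Gamma 4, Delta 4, Epsilon 4, Zeta 5, Eta 3, Theta 3 (total 37).
Alpha receives 4.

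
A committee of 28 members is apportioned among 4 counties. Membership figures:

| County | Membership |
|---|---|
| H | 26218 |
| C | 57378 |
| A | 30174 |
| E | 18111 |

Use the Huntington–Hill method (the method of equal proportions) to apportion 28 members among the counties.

H: 6, C: 12, A: 6, E: 4

With divisor 4721: modified quotas H 5.553, C 12.154, A 6.391, E 3.836.
Geometric-mean thresholds: H √(5·6)=5.477, C √(12·13)=12.490, A √(6·7)=6.481, E √(3·4)=3.464.
Each quota rounded against its threshold gives H 6, C 12, A 6, E 4 (total 28).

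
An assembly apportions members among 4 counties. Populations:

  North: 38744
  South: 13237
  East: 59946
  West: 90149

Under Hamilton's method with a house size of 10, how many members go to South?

Standard divisor: 202076 ÷ 10 ≈ 20207.6.
Standard quotas: North 1.9173, South 0.6551, East 2.9665, West 4.4611.
Lower quotas: North 1, South 0, East 2, West 4 (sum 7, leaving 3 seats).
Remainders in descending order: East 0.9665, North 0.9173, South 0.6551, West 0.4611.
The surplus seats go to East, North, South.
South receives 1.

1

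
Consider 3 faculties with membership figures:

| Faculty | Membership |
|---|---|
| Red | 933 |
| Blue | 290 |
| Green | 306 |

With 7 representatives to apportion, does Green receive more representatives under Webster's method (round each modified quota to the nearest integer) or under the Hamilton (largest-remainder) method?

Hamilton

Webster: Red 5, Blue 1, Green 1.
Hamilton: Red 4, Blue 1, Green 2.
Green gets 1 under Webster and 2 under Hamilton.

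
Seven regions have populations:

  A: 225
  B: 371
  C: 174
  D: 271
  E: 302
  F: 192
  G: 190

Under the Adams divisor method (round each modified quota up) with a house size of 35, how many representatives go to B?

7

Standard divisor 1725/35 ≈ 49.286; standard quotas: A 4.565, B 7.528, C 3.530, D 5.499, E 6.128, F 3.896, G 3.855.
Rounding up gives 5, 8, 4, 6, 7, 4, 4 = 38 seats, so the divisor must be adjusted.
With modified divisor 55: modified quotas A 4.091, B 6.745, C 3.164, D 4.927, E 5.491, F 3.491, G 3.455.
Rounding up: A 5, B 7, C 4, D 5, E 6, F 4, G 4 (total 35).
B receives 7.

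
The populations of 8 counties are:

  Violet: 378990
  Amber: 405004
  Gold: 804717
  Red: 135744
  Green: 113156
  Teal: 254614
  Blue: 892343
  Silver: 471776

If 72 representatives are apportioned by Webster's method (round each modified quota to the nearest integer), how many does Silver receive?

Standard divisor 3456344/72 ≈ 48004.778; standard quotas: Violet 7.895, Amber 8.437, Gold 16.763, Red 2.828, Green 2.357, Teal 5.304, Blue 18.589, Silver 9.828.
Rounding to the nearest integer gives Violet 8, Amber 8, Gold 17, Red 3, Green 2, Teal 5, Blue 19, Silver 10 — total 72, matching the house size, so no adjustment is needed.
Silver receives 10.

10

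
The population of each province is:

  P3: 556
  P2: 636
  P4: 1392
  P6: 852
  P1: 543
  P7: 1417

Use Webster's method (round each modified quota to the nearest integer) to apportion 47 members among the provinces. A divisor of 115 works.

P3 5, P2 6, P4 12, P6 7, P1 5, P7 12

With modified divisor 115: modified quotas P3 4.835, P2 5.530, P4 12.104, P6 7.409, P1 4.722, P7 12.322.
Rounding to the nearest integer: P3 5, P2 6, P4 12, P6 7, P1 5, P7 12 (total 47).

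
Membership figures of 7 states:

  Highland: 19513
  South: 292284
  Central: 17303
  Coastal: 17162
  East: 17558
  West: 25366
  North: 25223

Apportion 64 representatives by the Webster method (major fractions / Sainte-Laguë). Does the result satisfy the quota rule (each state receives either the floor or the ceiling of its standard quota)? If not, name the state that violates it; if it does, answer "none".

South

Standard quotas: Highland 3.014, South 45.139, Central 2.672, Coastal 2.650, East 2.712, West 3.917, North 3.895.
Webster allocation: Highland 3, South 44, Central 3, Coastal 3, East 3, West 4, North 4.
South has quota 45.139 (lower 45, upper 46) but receives 44 — outside the quota interval.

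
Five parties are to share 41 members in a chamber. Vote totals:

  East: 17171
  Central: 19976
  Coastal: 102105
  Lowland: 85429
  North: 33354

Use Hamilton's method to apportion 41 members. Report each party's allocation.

East=3; Central=3; Coastal=16; Lowland=14; North=5

The standard divisor is 258035/41 ≈ 6293.537.
Standard quotas: East 2.7284, Central 3.1741, Coastal 16.2238, Lowland 13.5741, North 5.2997.
Lower quotas: East 2, Central 3, Coastal 16, Lowland 13, North 5 (sum 39, leaving 2 seats).
Remainders in descending order: East 0.7284, Lowland 0.5741, North 0.2997, Coastal 0.2238, Central 0.1741.
The surplus seats go to East, Lowland.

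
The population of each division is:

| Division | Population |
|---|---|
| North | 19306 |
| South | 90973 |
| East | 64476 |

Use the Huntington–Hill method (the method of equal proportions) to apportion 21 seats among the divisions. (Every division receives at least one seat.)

North 2; South 11; East 8

With divisor 8267: modified quotas North 2.335, South 11.004, East 7.799.
Geometric-mean thresholds: North √(2·3)=2.449, South √(11·12)=11.489, East √(7·8)=7.483.
Each quota rounded against its threshold gives North 2, South 11, East 8 (total 21).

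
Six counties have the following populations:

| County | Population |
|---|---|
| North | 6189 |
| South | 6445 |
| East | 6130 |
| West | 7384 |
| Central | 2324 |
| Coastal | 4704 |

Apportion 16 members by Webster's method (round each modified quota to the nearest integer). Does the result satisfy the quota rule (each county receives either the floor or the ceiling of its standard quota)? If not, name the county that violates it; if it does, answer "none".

none

Standard quotas: North 2.985, South 3.108, East 2.956, West 3.561, Central 1.121, Coastal 2.269.
Webster allocation: North 3, South 3, East 3, West 4, Central 1, Coastal 2.
Every allocation lies between the lower and upper quota.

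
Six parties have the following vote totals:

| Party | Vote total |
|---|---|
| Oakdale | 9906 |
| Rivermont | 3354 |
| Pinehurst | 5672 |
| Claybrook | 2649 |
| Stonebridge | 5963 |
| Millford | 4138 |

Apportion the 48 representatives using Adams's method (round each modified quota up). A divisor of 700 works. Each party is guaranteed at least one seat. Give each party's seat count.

With modified divisor 700: modified quotas Oakdale 14.151, Rivermont 4.791, Pinehurst 8.103, Claybrook 3.784, Stonebridge 8.519, Millford 5.911.
Rounding up: Oakdale 15, Rivermont 5, Pinehurst 9, Claybrook 4, Stonebridge 9, Millford 6 (total 48).

Oakdale=15, Rivermont=5, Pinehurst=9, Claybrook=4, Stonebridge=9, Millford=6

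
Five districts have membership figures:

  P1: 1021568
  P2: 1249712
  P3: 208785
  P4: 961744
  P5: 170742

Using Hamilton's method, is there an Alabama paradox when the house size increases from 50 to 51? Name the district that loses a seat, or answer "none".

P5

At 50 seats: P1 14, P2 17, P3 3, P4 13, P5 3.
At 51 seats: P1 14, P2 18, P3 3, P4 14, P5 2.
P5 drops from 3 to 2.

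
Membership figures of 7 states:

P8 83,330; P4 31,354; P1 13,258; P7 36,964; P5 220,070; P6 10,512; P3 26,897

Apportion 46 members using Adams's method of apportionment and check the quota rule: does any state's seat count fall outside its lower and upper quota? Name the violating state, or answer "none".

P5

Standard quotas: P8 9.075, P4 3.415, P1 1.444, P7 4.026, P5 23.967, P6 1.145, P3 2.929.
Adams allocation: P8 9, P4 4, P1 2, P7 4, P5 22, P6 2, P3 3.
P5 has quota 23.967 (lower 23, upper 24) but receives 22 — outside the quota interval.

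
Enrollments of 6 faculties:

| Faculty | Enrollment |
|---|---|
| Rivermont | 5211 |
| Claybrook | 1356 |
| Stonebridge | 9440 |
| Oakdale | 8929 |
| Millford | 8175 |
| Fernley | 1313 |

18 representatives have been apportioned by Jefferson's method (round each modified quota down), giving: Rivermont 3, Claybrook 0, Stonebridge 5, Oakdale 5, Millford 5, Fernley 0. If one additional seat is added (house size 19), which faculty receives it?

Priority for the next seat is population ÷ (current seats + 1).
Priorities: Rivermont 1302.750, Claybrook 1356.000, Stonebridge 1573.333, Oakdale 1488.167, Millford 1362.500, Fernley 1313.000.
Highest priority: Stonebridge.

Stonebridge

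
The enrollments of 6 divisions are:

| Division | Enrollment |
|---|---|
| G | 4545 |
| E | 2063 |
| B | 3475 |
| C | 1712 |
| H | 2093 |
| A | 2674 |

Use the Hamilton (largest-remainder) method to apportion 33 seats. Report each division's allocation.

G 9; E 4; B 7; C 4; H 4; A 5

The standard divisor is 16562/33 ≈ 501.879.
Standard quotas: G 9.056, E 4.111, B 6.924, C 3.411, H 4.170, A 5.328.
Lower quotas: G 9, E 4, B 6, C 3, H 4, A 5 (sum 31, leaving 2 seats).
Remainders in descending order: B 0.924, C 0.411, A 0.328, H 0.170, E 0.111, G 0.056.
Largest remainders: B, C receive the extra seats.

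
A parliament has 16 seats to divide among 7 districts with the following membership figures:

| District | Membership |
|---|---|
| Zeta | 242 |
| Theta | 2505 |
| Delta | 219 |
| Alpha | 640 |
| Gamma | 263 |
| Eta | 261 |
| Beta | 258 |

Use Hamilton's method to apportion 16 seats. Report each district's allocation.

The standard divisor is 4388/16 ≈ 274.25.
Standard quotas: Zeta 0.882, Theta 9.134, Delta 0.799, Alpha 2.334, Gamma 0.959, Eta 0.952, Beta 0.941.
Lower quotas: Zeta 0, Theta 9, Delta 0, Alpha 2, Gamma 0, Eta 0, Beta 0 (sum 11, leaving 5 seats).
Remainders in descending order: Gamma 0.959, Eta 0.952, Beta 0.941, Zeta 0.882, Delta 0.799, Alpha 0.334, Theta 0.134.
Largest remainders: Gamma, Eta, Beta, Zeta, Delta receive the extra seats.

Zeta 1, Theta 9, Delta 1, Alpha 2, Gamma 1, Eta 1, Beta 1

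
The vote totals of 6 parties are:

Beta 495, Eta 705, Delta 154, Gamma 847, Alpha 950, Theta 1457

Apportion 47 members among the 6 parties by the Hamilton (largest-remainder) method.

Beta: 5, Eta: 7, Delta: 1, Gamma: 9, Alpha: 10, Theta: 15

Standard divisor: 4608 ÷ 47 ≈ 98.043.
Standard quotas: Beta 5.049, Eta 7.191, Delta 1.571, Gamma 8.639, Alpha 9.690, Theta 14.861.
Lower quotas: Beta 5, Eta 7, Delta 1, Gamma 8, Alpha 9, Theta 14 (sum 44, leaving 3 seats).
Remainders in descending order: Theta 0.861, Alpha 0.690, Gamma 0.639, Delta 0.571, Eta 0.191, Beta 0.049.
The surplus seats go to Theta, Alpha, Gamma.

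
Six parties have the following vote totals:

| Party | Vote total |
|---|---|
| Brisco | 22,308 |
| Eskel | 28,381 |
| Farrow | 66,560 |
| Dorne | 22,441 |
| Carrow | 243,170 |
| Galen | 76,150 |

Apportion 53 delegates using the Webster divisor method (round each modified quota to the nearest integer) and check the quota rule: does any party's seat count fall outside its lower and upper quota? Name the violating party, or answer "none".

Standard quotas: Brisco 2.576, Eskel 3.277, Farrow 7.685, Dorne 2.591, Carrow 28.078, Galen 8.793.
Webster allocation: Brisco 3, Eskel 3, Farrow 8, Dorne 3, Carrow 27, Galen 9.
Carrow has quota 28.078 (lower 28, upper 29) but receives 27 — outside the quota interval.

Carrow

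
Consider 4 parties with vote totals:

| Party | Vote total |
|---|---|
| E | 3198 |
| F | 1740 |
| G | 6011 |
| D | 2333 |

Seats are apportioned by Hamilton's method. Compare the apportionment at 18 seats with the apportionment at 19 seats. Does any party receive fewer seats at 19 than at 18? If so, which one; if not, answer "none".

At 18 seats: E 4, F 3, G 8, D 3.
At 19 seats: E 5, F 2, G 9, D 3.
F drops from 3 to 2.

F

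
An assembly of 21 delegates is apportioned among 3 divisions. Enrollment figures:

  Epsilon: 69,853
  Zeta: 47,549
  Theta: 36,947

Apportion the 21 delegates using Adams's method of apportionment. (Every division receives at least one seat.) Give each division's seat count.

Epsilon 9, Zeta 7, Theta 5

Standard divisor 154349/21 ≈ 7349.952; standard quotas: Epsilon 9.504, Zeta 6.469, Theta 5.027.
Rounding up gives 10, 7, 6 = 23 seats, so the divisor must be adjusted.
With modified divisor 7800: modified quotas Epsilon 8.956, Zeta 6.096, Theta 4.737.
Rounding up: Epsilon 9, Zeta 7, Theta 5 (total 21).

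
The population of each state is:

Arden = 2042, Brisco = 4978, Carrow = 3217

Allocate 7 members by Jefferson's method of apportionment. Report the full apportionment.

Arden=1; Brisco=4; Carrow=2

Standard divisor 10237/7 ≈ 1462.429; standard quotas: Arden 1.396, Brisco 3.404, Carrow 2.200.
Rounding down gives 1, 3, 2 = 6 seats, so the divisor must be adjusted.
With modified divisor 1200: modified quotas Arden 1.702, Brisco 4.148, Carrow 2.681.
Rounding down: Arden 1, Brisco 4, Carrow 2 (total 7).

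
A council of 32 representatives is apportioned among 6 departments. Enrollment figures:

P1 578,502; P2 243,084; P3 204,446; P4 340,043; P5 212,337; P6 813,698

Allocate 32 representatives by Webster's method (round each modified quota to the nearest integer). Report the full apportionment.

P1 8; P2 3; P3 3; P4 4; P5 3; P6 11

Standard divisor 2392110/32 ≈ 74753.438; standard quotas: P1 7.739, P2 3.252, P3 2.735, P4 4.549, P5 2.840, P6 10.885.
Rounding to the nearest integer gives 8, 3, 3, 5, 3, 11 = 33 seats, so the divisor must be adjusted.
With modified divisor 76300: modified quotas P1 7.582, P2 3.186, P3 2.680, P4 4.457, P5 2.783, P6 10.664.
Rounding to the nearest integer: P1 8, P2 3, P3 3, P4 4, P5 3, P6 11 (total 32).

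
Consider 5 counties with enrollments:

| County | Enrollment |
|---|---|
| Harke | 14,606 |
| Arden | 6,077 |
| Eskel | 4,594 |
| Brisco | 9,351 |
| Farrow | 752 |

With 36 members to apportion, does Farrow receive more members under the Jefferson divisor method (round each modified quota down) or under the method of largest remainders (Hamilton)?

Hamilton

Jefferson: Harke 15, Arden 6, Eskel 5, Brisco 10, Farrow 0.
Hamilton: Harke 15, Arden 6, Eskel 5, Brisco 9, Farrow 1.
Farrow gets 0 under Jefferson and 1 under Hamilton.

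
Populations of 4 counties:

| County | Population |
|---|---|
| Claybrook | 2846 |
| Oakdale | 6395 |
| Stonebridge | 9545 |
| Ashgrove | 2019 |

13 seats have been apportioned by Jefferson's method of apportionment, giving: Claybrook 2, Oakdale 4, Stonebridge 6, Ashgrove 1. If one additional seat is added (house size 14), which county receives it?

Stonebridge

Priority for the next seat is population ÷ (current seats + 1).
Priorities: Claybrook 948.667, Oakdale 1279.000, Stonebridge 1363.571, Ashgrove 1009.500.
Highest priority: Stonebridge.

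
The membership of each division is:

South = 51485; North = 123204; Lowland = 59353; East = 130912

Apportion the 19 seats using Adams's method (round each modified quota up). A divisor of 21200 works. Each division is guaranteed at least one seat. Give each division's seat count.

South 3, North 6, Lowland 3, East 7

With modified divisor 21200: modified quotas South 2.429, North 5.812, Lowland 2.800, East 6.175.
Rounding up: South 3, North 6, Lowland 3, East 7 (total 19).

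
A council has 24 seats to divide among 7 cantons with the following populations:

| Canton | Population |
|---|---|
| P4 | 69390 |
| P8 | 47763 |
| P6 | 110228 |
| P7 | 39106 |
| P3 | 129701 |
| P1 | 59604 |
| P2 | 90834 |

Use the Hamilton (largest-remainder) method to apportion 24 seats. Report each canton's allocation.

Total 546626; standard divisor 546626/24 ≈ 22776.083.
Standard quotas: P4 3.0466, P8 2.0971, P6 4.8396, P7 1.7170, P3 5.6946, P1 2.6170, P2 3.9881.
Lower quotas: P4 3, P8 2, P6 4, P7 1, P3 5, P1 2, P2 3 (sum 20, leaving 4 seats).
Remainders in descending order: P2 0.9881, P6 0.8396, P7 0.7170, P3 0.6946, P1 0.6170, P8 0.0971, P4 0.0466.
Largest remainders: P2, P6, P7, P3 receive the extra seats.

P4=3, P8=2, P6=5, P7=2, P3=6, P1=2, P2=4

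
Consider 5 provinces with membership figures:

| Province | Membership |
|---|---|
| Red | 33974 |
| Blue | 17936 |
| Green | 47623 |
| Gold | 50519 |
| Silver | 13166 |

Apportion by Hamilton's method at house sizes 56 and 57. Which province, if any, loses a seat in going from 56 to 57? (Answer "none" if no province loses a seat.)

Silver

At 56 seats: Red 12, Blue 6, Green 16, Gold 17, Silver 5.
At 57 seats: Red 12, Blue 6, Green 17, Gold 18, Silver 4.
Silver drops from 5 to 4.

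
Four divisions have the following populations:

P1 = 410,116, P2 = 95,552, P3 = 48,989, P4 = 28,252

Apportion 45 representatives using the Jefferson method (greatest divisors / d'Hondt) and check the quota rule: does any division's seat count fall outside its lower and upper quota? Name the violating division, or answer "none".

Standard quotas: P1 31.661, P2 7.377, P3 3.782, P4 2.181.
Jefferson allocation: P1 33, P2 7, P3 3, P4 2.
P1 has quota 31.661 (lower 31, upper 32) but receives 33 — outside the quota interval.

P1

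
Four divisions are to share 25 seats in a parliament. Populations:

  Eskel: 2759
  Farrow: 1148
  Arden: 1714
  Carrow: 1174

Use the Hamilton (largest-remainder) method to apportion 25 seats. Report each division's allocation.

The standard divisor is 6795/25 ≈ 271.8.
Standard quotas: Eskel 10.151, Farrow 4.224, Arden 6.306, Carrow 4.319.
Lower quotas: Eskel 10, Farrow 4, Arden 6, Carrow 4 (sum 24, leaving 1 seat).
Remainders in descending order: Carrow 0.319, Arden 0.306, Farrow 0.224, Eskel 0.151.
The surplus seat goes to Carrow.

Eskel 10; Farrow 4; Arden 6; Carrow 5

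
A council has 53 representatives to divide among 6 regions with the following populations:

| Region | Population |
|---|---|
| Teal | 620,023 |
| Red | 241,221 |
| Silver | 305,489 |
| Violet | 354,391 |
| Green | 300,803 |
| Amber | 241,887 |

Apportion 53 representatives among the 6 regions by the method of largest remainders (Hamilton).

Total 2063814; standard divisor 2063814/53 ≈ 38939.887.
Standard quotas: Teal 15.9226, Red 6.1947, Silver 7.8451, Violet 9.1010, Green 7.7248, Amber 6.2118.
Lower quotas: Teal 15, Red 6, Silver 7, Violet 9, Green 7, Amber 6 (sum 50, leaving 3 seats).
Remainders in descending order: Teal 0.9226, Silver 0.8451, Green 0.7248, Amber 0.2118, Red 0.1947, Violet 0.1010.
Largest remainders: Teal, Silver, Green receive the extra seats.

Teal 16, Red 6, Silver 8, Violet 9, Green 8, Amber 6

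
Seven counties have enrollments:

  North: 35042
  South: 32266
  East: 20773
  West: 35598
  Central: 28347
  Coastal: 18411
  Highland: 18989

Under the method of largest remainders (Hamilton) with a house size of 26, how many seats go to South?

The standard divisor is 189426/26 ≈ 7285.615.
Standard quotas: North 4.8098, South 4.4287, East 2.8512, West 4.8861, Central 3.8908, Coastal 2.5270, Highland 2.6064.
Lower quotas: North 4, South 4, East 2, West 4, Central 3, Coastal 2, Highland 2 (sum 21, leaving 5 seats).
Remainders in descending order: Central 0.8908, West 0.8861, East 0.8512, North 0.8098, Highland 0.6064, Coastal 0.5270, South 0.4287.
Largest remainders: Central, West, East, North, Highland receive the extra seats.
South receives 4.

4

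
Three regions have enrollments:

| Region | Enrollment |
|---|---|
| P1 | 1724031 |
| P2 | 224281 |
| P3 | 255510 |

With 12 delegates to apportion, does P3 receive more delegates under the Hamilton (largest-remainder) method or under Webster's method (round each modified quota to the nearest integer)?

Hamilton

Hamilton: P1 9, P2 1, P3 2.
Webster: P1 10, P2 1, P3 1.
P3 gets 2 under Hamilton and 1 under Webster.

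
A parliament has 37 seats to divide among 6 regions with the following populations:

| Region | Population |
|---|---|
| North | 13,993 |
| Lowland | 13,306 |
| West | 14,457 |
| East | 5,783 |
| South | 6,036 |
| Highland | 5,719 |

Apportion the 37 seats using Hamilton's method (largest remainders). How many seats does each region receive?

Standard divisor: 59294 ÷ 37 ≈ 1602.541.
Standard quotas: North 8.7318, Lowland 8.3031, West 9.0213, East 3.6086, South 3.7665, Highland 3.5687.
Lower quotas: North 8, Lowland 8, West 9, East 3, South 3, Highland 3 (sum 34, leaving 3 seats).
Remainders in descending order: South 0.7665, North 0.7318, East 0.6086, Highland 0.5687, Lowland 0.3031, West 0.0213.
Largest remainders: South, North, East receive the extra seats.

North 9, Lowland 8, West 9, East 4, South 4, Highland 3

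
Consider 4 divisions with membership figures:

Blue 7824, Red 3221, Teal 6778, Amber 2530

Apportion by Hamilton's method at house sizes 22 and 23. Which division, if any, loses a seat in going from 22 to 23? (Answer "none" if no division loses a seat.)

At 22 seats: Blue 8, Red 4, Teal 7, Amber 3.
At 23 seats: Blue 9, Red 3, Teal 8, Amber 3.
Red drops from 4 to 3.

Red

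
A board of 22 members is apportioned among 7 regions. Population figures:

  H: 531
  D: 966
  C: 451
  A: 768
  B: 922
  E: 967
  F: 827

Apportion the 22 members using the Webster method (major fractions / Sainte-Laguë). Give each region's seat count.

Standard divisor 5432/22 ≈ 246.909; standard quotas: H 2.151, D 3.912, C 1.827, A 3.110, B 3.734, E 3.916, F 3.349.
Rounding to the nearest integer gives H 2, D 4, C 2, A 3, B 4, E 4, F 3 — total 22, matching the house size, so no adjustment is needed.

H 2, D 4, C 2, A 3, B 4, E 4, F 3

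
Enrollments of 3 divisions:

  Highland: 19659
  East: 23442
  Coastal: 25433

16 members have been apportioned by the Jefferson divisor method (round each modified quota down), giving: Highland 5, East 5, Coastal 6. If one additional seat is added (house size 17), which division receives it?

Priority for the next seat is population ÷ (current seats + 1).
Priorities: Highland 3276.500, East 3907.000, Coastal 3633.286.
Highest priority: East.

East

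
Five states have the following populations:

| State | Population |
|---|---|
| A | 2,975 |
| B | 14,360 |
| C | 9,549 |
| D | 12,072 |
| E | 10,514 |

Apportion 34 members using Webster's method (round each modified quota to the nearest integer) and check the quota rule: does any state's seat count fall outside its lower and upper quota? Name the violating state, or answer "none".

none

Standard quotas: A 2.045, B 9.869, C 6.563, D 8.297, E 7.226.
Webster allocation: A 2, B 10, C 7, D 8, E 7.
Every allocation lies between the lower and upper quota.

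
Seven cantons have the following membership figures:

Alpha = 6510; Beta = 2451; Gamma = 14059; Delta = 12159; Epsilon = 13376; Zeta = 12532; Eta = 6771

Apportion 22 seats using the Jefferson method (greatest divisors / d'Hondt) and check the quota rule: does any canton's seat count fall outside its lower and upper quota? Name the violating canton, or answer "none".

Standard quotas: Alpha 2.111, Beta 0.795, Gamma 4.558, Delta 3.942, Epsilon 4.337, Zeta 4.063, Eta 2.195.
Jefferson allocation: Alpha 2, Beta 0, Gamma 5, Delta 4, Epsilon 5, Zeta 4, Eta 2.
Every allocation lies between the lower and upper quota.

none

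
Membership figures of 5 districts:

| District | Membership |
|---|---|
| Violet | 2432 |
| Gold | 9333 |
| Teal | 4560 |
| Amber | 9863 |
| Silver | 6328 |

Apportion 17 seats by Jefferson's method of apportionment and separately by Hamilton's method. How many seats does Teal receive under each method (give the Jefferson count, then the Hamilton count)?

Jefferson: Violet 1, Gold 5, Teal 2, Amber 6, Silver 3.
Hamilton: Violet 1, Gold 5, Teal 3, Amber 5, Silver 3.
Teal gets 2 under Jefferson and 3 under Hamilton.

2 and 3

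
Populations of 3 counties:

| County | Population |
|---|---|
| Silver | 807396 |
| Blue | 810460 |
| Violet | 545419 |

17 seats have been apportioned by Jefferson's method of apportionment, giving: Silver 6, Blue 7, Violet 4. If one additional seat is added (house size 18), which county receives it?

Priority for the next seat is population ÷ (current seats + 1).
Priorities: Silver 115342.286, Blue 101307.500, Violet 109083.800.
Highest priority: Silver.

Silver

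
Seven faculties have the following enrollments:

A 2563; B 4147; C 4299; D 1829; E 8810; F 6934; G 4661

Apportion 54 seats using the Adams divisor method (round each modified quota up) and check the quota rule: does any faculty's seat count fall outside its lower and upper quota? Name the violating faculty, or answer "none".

Standard quotas: A 4.163, B 6.736, C 6.983, D 2.971, E 14.311, F 11.264, G 7.571.
Adams allocation: A 4, B 7, C 7, D 3, E 14, F 11, G 8.
Every allocation lies between the lower and upper quota.

none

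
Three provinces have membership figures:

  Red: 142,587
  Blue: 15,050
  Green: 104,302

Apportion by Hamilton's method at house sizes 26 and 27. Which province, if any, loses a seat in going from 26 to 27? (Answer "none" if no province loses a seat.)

At 26 seats: Red 14, Blue 2, Green 10.
At 27 seats: Red 15, Blue 1, Green 11.
Blue drops from 2 to 1.

Blue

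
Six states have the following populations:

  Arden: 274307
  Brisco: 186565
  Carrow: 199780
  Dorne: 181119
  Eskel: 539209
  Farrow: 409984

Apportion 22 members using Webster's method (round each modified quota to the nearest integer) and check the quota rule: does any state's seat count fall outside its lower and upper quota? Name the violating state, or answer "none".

none

Standard quotas: Arden 3.370, Brisco 2.292, Carrow 2.454, Dorne 2.225, Eskel 6.624, Farrow 5.036.
Webster allocation: Arden 3, Brisco 2, Carrow 3, Dorne 2, Eskel 7, Farrow 5.
Every allocation lies between the lower and upper quota.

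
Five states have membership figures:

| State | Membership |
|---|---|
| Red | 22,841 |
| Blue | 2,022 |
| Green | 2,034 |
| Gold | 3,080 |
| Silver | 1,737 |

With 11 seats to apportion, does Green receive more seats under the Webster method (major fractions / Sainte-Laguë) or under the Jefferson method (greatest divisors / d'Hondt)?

Webster: Red 7, Blue 1, Green 1, Gold 1, Silver 1.
Jefferson: Red 10, Blue 0, Green 0, Gold 1, Silver 0.
Green gets 1 under Webster and 0 under Jefferson.

Webster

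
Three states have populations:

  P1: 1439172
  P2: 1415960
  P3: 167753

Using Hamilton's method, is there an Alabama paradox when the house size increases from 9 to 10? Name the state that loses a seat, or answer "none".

P3

At 9 seats: P1 4, P2 4, P3 1.
At 10 seats: P1 5, P2 5, P3 0.
P3 drops from 1 to 0.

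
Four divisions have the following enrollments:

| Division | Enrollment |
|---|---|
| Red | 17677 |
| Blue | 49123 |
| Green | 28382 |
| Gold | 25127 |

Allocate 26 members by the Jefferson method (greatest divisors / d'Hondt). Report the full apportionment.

Standard divisor 120309/26 ≈ 4627.269; standard quotas: Red 3.820, Blue 10.616, Green 6.134, Gold 5.430.
Rounding down gives 3, 10, 6, 5 = 24 seats, so the divisor must be adjusted.
With modified divisor 4300: modified quotas Red 4.111, Blue 11.424, Green 6.600, Gold 5.843.
Rounding down: Red 4, Blue 11, Green 6, Gold 5 (total 26).

Red 4; Blue 11; Green 6; Gold 5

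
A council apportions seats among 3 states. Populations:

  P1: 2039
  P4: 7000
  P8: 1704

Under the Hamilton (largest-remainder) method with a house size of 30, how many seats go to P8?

Total 10743; standard divisor 10743/30 ≈ 358.1.
Standard quotas: P1 5.6939, P4 19.5476, P8 4.7584.
Lower quotas: P1 5, P4 19, P8 4 (sum 28, leaving 2 seats).
Remainders in descending order: P8 0.7584, P1 0.6939, P4 0.5476.
Largest remainders: P8, P1 receive the extra seats.
P8 receives 5.

5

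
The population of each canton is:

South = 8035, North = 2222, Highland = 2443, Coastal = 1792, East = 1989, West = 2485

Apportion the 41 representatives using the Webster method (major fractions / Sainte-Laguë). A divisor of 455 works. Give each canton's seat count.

With modified divisor 455: modified quotas South 17.659, North 4.884, Highland 5.369, Coastal 3.938, East 4.371, West 5.462.
Rounding to the nearest integer: South 18, North 5, Highland 5, Coastal 4, East 4, West 5 (total 41).

South=18, North=5, Highland=5, Coastal=4, East=4, West=5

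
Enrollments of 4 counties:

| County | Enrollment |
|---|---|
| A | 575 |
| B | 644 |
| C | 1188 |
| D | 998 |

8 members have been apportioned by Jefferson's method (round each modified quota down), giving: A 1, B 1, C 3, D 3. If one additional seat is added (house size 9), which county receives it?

B

Priority for the next seat is population ÷ (current seats + 1).
Priorities: A 287.500, B 322.000, C 297.000, D 249.500.
Highest priority: B.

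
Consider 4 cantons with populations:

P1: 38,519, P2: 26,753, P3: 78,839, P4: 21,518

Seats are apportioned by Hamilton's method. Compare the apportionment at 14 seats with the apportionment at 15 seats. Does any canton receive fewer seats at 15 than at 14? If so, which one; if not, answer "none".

At 14 seats: P1 3, P2 2, P3 7, P4 2.
At 15 seats: P1 4, P2 2, P3 7, P4 2.
No canton's allocation decreased.

none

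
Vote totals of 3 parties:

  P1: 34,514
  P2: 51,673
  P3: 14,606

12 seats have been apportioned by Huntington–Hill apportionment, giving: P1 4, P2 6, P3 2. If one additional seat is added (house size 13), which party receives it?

P2

Priority for the next seat is population ÷ (√(s·(s+1))).
Priorities: P1 7717.565, P2 7973.317, P3 5962.875.
Highest priority: P2.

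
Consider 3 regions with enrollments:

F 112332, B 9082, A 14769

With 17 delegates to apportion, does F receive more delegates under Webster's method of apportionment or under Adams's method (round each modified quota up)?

Webster

Webster: F 14, B 1, A 2.
Adams: F 13, B 2, A 2.
F gets 14 under Webster and 13 under Adams.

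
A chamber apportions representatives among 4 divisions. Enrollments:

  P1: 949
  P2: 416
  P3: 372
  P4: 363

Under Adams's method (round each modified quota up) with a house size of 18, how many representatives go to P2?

4

Standard divisor 2100/18 ≈ 116.667; standard quotas: P1 8.134, P2 3.566, P3 3.189, P4 3.111.
Rounding up gives 9, 4, 4, 4 = 21 seats, so the divisor must be adjusted.
With modified divisor 130: modified quotas P1 7.300, P2 3.200, P3 2.862, P4 2.792.
Rounding up: P1 8, P2 4, P3 3, P4 3 (total 18).
P2 receives 4.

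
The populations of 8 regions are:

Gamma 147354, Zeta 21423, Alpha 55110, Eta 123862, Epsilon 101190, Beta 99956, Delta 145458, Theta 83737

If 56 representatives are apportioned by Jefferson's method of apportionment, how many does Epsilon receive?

Standard divisor 778090/56 ≈ 13894.464; standard quotas: Gamma 10.605, Zeta 1.542, Alpha 3.966, Eta 8.914, Epsilon 7.283, Beta 7.194, Delta 10.469, Theta 6.027.
Rounding down gives 10, 1, 3, 8, 7, 7, 10, 6 = 52 seats, so the divisor must be adjusted.
With modified divisor 12900: modified quotas Gamma 11.423, Zeta 1.661, Alpha 4.272, Eta 9.602, Epsilon 7.844, Beta 7.749, Delta 11.276, Theta 6.491.
Rounding down: Gamma 11, Zeta 1, Alpha 4, Eta 9, Epsilon 7, Beta 7, Delta 11, Theta 6 (total 56).
Epsilon receives 7.

7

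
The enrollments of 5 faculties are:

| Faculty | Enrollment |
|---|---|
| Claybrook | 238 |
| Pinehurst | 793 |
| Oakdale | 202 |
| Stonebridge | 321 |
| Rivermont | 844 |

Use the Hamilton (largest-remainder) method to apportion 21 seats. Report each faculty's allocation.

The standard divisor is 2398/21 ≈ 114.19.
Standard quotas: Claybrook 2.084, Pinehurst 6.945, Oakdale 1.769, Stonebridge 2.811, Rivermont 7.391.
Lower quotas: Claybrook 2, Pinehurst 6, Oakdale 1, Stonebridge 2, Rivermont 7 (sum 18, leaving 3 seats).
Remainders in descending order: Pinehurst 0.945, Stonebridge 0.811, Oakdale 0.769, Rivermont 0.391, Claybrook 0.084.
The surplus seats go to Pinehurst, Stonebridge, Oakdale.

Claybrook 2; Pinehurst 7; Oakdale 2; Stonebridge 3; Rivermont 7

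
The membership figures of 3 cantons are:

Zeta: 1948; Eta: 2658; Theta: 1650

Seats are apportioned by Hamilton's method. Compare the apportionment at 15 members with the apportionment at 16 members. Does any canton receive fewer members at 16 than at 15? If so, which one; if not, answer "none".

At 15 seats: Zeta 5, Eta 6, Theta 4.
At 16 seats: Zeta 5, Eta 7, Theta 4.
No canton's allocation decreased.

none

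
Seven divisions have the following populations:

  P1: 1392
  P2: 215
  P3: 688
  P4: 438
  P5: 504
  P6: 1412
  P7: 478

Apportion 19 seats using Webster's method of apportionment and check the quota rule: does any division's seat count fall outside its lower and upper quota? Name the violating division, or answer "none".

none

Standard quotas: P1 5.159, P2 0.797, P3 2.550, P4 1.623, P5 1.868, P6 5.233, P7 1.771.
Webster allocation: P1 5, P2 1, P3 2, P4 2, P5 2, P6 5, P7 2.
Every allocation lies between the lower and upper quota.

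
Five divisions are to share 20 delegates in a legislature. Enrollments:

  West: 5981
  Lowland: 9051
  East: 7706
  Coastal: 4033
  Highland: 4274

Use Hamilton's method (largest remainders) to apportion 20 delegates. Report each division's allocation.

Standard divisor: 31045 ÷ 20 ≈ 1552.25.
Standard quotas: West 3.8531, Lowland 5.8309, East 4.9644, Coastal 2.5982, Highland 2.7534.
Lower quotas: West 3, Lowland 5, East 4, Coastal 2, Highland 2 (sum 16, leaving 4 seats).
Remainders in descending order: East 0.9644, West 0.8531, Lowland 0.8309, Highland 0.7534, Coastal 0.5982.
The surplus seats go to East, West, Lowland, Highland.

West=4, Lowland=6, East=5, Coastal=2, Highland=3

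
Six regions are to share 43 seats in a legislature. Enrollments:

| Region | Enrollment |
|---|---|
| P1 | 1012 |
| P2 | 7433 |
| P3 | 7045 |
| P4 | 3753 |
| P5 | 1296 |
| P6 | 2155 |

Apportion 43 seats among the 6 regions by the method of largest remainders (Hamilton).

P1: 2, P2: 14, P3: 13, P4: 7, P5: 3, P6: 4

Total 22694; standard divisor 22694/43 ≈ 527.767.
Standard quotas: P1 1.9175, P2 14.0839, P3 13.3487, P4 7.1111, P5 2.4556, P6 4.0832.
Lower quotas: P1 1, P2 14, P3 13, P4 7, P5 2, P6 4 (sum 41, leaving 2 seats).
Remainders in descending order: P1 0.9175, P5 0.4556, P3 0.3487, P4 0.1111, P2 0.0839, P6 0.0832.
The surplus seats go to P1, P5.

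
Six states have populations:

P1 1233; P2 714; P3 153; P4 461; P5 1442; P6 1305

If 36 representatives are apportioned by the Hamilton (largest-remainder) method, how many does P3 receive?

The standard divisor is 5308/36 ≈ 147.444.
Standard quotas: P1 8.362, P2 4.843, P3 1.038, P4 3.127, P5 9.780, P6 8.851.
Lower quotas: P1 8, P2 4, P3 1, P4 3, P5 9, P6 8 (sum 33, leaving 3 seats).
Remainders in descending order: P6 0.851, P2 0.843, P5 0.780, P1 0.362, P4 0.127, P3 0.038.
Largest remainders: P6, P2, P5 receive the extra seats.
P3 receives 1.

1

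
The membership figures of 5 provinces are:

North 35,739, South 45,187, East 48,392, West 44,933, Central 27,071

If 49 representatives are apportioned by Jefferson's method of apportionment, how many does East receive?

12

Standard divisor 201322/49 ≈ 4108.612; standard quotas: North 8.699, South 10.998, East 11.778, West 10.936, Central 6.589.
Rounding down gives 8, 10, 11, 10, 6 = 45 seats, so the divisor must be adjusted.
With modified divisor 3900: modified quotas North 9.164, South 11.586, East 12.408, West 11.521, Central 6.941.
Rounding down: North 9, South 11, East 12, West 11, Central 6 (total 49).
East receives 12.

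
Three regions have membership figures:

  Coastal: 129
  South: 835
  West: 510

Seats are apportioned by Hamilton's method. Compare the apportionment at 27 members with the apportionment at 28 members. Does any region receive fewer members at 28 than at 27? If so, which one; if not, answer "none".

At 27 seats: Coastal 3, South 15, West 9.
At 28 seats: Coastal 2, South 16, West 10.
Coastal drops from 3 to 2.

Coastal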